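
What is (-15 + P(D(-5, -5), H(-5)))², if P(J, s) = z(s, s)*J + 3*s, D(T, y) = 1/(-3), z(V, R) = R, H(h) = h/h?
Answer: 1369/9 ≈ 152.11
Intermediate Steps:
H(h) = 1
D(T, y) = -⅓
P(J, s) = 3*s + J*s (P(J, s) = s*J + 3*s = J*s + 3*s = 3*s + J*s)
(-15 + P(D(-5, -5), H(-5)))² = (-15 + 1*(3 - ⅓))² = (-15 + 1*(8/3))² = (-15 + 8/3)² = (-37/3)² = 1369/9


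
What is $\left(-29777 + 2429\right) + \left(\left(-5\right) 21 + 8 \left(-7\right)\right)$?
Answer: $-27509$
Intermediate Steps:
$\left(-29777 + 2429\right) + \left(\left(-5\right) 21 + 8 \left(-7\right)\right) = -27348 - 161 = -27509$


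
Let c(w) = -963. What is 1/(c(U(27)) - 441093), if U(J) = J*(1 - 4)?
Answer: -1/442056 ≈ -2.2622e-6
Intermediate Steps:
U(J) = -3*J (U(J) = J*(-3) = -3*J)
1/(c(U(27)) - 441093) = 1/(-963 - 441093) = 1/(-442056) = -1/442056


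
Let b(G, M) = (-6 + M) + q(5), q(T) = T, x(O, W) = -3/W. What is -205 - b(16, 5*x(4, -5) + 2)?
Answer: -209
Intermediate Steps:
b(G, M) = -1 + M (b(G, M) = (-6 + M) + 5 = -1 + M)
-205 - b(16, 5*x(4, -5) + 2) = -205 - (-1 + (5*(-3/(-5)) + 2)) = -205 - (-1 + (5*(-3*(-⅕)) + 2)) = -205 - (-1 + (5*(⅗) + 2)) = -205 - (-1 + (3 + 2)) = -205 - (-1 + 5) = -205 - 1*4 = -205 - 4 = -209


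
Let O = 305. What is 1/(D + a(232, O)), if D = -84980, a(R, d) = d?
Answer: -1/84675 ≈ -1.1810e-5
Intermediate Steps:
1/(D + a(232, O)) = 1/(-84980 + 305) = 1/(-84675) = -1/84675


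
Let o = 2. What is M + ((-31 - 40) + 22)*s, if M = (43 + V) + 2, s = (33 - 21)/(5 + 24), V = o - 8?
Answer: 543/29 ≈ 18.724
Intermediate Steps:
V = -6 (V = 2 - 8 = -6)
s = 12/29 ≈ 0.41379
M = 39 (M = (43 - 6) + 2 = 37 + 2 = 39)
M + ((-31 - 40) + 22)*s = 39 + ((-31 - 40) + 22)*(12/29) = 39 + (-71 + 22)*(12/29) = 39 - 49*12/29 = 39 - 588/29 = 543/29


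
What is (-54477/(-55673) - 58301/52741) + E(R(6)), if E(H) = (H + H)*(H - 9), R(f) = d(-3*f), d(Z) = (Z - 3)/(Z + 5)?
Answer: -915533197060/38171246009 ≈ -23.985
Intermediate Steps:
d(Z) = (-3 + Z)/(5 + Z)
R(f) = (-3 - 3*f)/(5 - 3*f)
E(H) = 2*H*(-9 + H) (E(H) = (2*H)*(-9 + H) = 2*H*(-9 + H))
(-54477/(-55673) - 58301/52741) + E(R(6)) = (-54477/(-55673) - 58301/52741) + 2*(3*(1 + 6)/(-5 + 3*6))*(-9 + 3*(1 + 6)/(-5 + 3*6)) = (-54477*(-1/55673) - 58301*1/52741) + 2*(3*7/(-5 + 18))*(-9 + 3*7/(-5 + 18)) = (54477/55673 - 58301/52741) + 2*(3*7/13)*(-9 + 3*7/13) = -372620116/2936249693 + 2*(3*(1/13)*7)*(-9 + 3*(1/13)*7) = -372620116/2936249693 + 2*(21/13)*(-9 + 21/13) = -372620116/2936249693 + 2*(21/13)*(-96/13) = -372620116/2936249693 - 4032/169 = -915533197060/38171246009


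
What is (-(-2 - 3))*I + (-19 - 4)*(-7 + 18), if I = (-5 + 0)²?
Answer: -128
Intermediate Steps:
I = 25 (I = (-5)² = 25)
(-(-2 - 3))*I + (-19 - 4)*(-7 + 18) = -(-2 - 3)*25 + (-19 - 4)*(-7 + 18) = -1*(-5)*25 - 23*11 = 5*25 - 253 = 125 - 253 = -128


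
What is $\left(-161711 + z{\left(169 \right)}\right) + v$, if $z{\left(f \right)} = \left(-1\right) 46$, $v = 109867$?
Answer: $-51890$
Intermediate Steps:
$z{\left(f \right)} = -46$
$\left(-161711 + z{\left(169 \right)}\right) + v = \left(-161711 - 46\right) + 109867 = -161757 + 109867 = -51890$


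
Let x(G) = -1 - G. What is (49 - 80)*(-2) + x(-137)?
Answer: 198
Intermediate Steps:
(49 - 80)*(-2) + x(-137) = (49 - 80)*(-2) + (-1 - 1*(-137)) = -31*(-2) + (-1 + 137) = 62 + 136 = 198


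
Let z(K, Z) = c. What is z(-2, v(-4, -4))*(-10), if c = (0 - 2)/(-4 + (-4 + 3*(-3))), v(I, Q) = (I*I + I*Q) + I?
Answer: -20/17 ≈ -1.1765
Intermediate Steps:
v(I, Q) = I + I**2 + I*Q (v(I, Q) = (I**2 + I*Q) + I = I + I**2 + I*Q)
c = 2/17 (c = -2/(-4 + (-4 - 9)) = -2/(-4 - 13) = -2/(-17) = -2*(-1/17) = 2/17 ≈ 0.11765)
z(K, Z) = 2/17
z(-2, v(-4, -4))*(-10) = (2/17)*(-10) = -20/17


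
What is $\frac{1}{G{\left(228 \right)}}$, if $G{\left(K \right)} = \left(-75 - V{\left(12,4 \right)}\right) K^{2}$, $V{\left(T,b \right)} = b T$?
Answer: $- \frac{1}{6394032} \approx -1.564 \cdot 10^{-7}$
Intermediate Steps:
$V{\left(T,b \right)} = T b$
$G{\left(K \right)} = - 123 K^{2}$ ($G{\left(K \right)} = \left(-75 - 12 \cdot 4\right) K^{2} = \left(-75 - 48\right) K^{2} = - 123 K^{2}$)
$\frac{1}{G{\left(228 \right)}} = \frac{1}{\left(-123\right) 228^{2}} = \frac{1}{\left(-123\right) 51984} = \frac{1}{-6394032} = - \frac{1}{6394032}$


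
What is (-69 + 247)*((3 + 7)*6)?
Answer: 10680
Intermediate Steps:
(-69 + 247)*((3 + 7)*6) = 178*(10*6) = 178*60 = 10680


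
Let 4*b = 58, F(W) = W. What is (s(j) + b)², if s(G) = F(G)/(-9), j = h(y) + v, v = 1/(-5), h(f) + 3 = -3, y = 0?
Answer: 1868689/8100 ≈ 230.70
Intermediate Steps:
b = 29/2 (b = (¼)*58 = 29/2 ≈ 14.500)
h(f) = -6 (h(f) = -3 - 3 = -6)
v = -⅕ ≈ -0.20000
j = -31/5 (j = -6 - ⅕ = -31/5 ≈ -6.2000)
s(G) = -G/9 (s(G) = G/(-9) = G*(-⅑) = -G/9)
(s(j) + b)² = (-⅑*(-31/5) + 29/2)² = (31/45 + 29/2)² = (1367/90)² = 1868689/8100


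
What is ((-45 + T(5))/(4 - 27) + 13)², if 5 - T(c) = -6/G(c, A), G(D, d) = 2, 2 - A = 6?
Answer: 112896/529 ≈ 213.41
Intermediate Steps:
A = -4 (A = 2 - 1*6 = 2 - 6 = -4)
T(c) = 8 (T(c) = 5 - (-6)/2 = 5 - 1*(-3) = 5 + 3 = 8)
((-45 + T(5))/(4 - 27) + 13)² = ((-45 + 8)/(4 - 27) + 13)² = (-37/(-23) + 13)² = (-37*(-1/23) + 13)² = (37/23 + 13)² = (336/23)² = 112896/529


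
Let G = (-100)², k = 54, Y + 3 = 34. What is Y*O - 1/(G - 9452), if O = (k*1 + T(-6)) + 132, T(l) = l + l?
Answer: 2955911/548 ≈ 5394.0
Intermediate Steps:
Y = 31 (Y = -3 + 34 = 31)
G = 10000
T(l) = 2*l
O = 174 (O = (54*1 + 2*(-6)) + 132 = (54 - 12) + 132 = 42 + 132 = 174)
Y*O - 1/(G - 9452) = 31*174 - 1/(10000 - 9452) = 5394 - 1/548 = 2955911/548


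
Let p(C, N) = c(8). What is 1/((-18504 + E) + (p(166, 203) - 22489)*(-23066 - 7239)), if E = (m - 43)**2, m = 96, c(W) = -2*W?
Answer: 1/681998330 ≈ 1.4663e-9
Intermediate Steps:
p(C, N) = -16 (p(C, N) = -2*8 = -16)
E = 2809 (E = (96 - 43)**2 = 53**2 = 2809)
1/((-18504 + E) + (p(166, 203) - 22489)*(-23066 - 7239)) = 1/((-18504 + 2809) + (-16 - 22489)*(-23066 - 7239)) = 1/(-15695 - 22505*(-30305)) = 1/(-15695 + 682014025) = 1/681998330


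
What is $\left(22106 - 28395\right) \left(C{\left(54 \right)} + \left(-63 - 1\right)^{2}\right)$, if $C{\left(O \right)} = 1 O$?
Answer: $-26099350$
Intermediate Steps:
$C{\left(O \right)} = O$
$\left(22106 - 28395\right) \left(C{\left(54 \right)} + \left(-63 - 1\right)^{2}\right) = \left(22106 - 28395\right) \left(54 + \left(-63 - 1\right)^{2}\right) = - 6289 \left(54 + \left(-64\right)^{2}\right) = - 6289 \left(54 + 4096\right) = \left(-6289\right) 4150 = -26099350$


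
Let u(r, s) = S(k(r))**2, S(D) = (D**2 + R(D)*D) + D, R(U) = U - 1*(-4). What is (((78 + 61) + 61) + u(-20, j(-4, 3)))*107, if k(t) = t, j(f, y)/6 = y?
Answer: 52451400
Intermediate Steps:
R(U) = 4 + U (R(U) = U + 4 = 4 + U)
j(f, y) = 6*y
S(D) = D + D**2 + D*(4 + D) (S(D) = (D**2 + (4 + D)*D) + D = (D**2 + D*(4 + D)) + D = D + D**2 + D*(4 + D))
u(r, s) = r**2*(5 + 2*r)**2 (u(r, s) = (r*(5 + 2*r))**2 = r**2*(5 + 2*r)**2)
(((78 + 61) + 61) + u(-20, j(-4, 3)))*107 = (((78 + 61) + 61) + (-20)**2*(5 + 2*(-20))**2)*107 = ((139 + 61) + 400*(5 - 40)**2)*107 = (200 + 400*(-35)**2)*107 = (200 + 400*1225)*107 = (200 + 490000)*107 = 490200*107 = 52451400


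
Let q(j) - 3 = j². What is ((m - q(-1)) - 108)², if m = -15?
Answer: 16129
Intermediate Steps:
q(j) = 3 + j²
((m - q(-1)) - 108)² = ((-15 - (3 + (-1)²)) - 108)² = ((-15 - (3 + 1)) - 108)² = ((-15 - 1*4) - 108)² = ((-15 - 4) - 108)² = (-19 - 108)² = (-127)² = 16129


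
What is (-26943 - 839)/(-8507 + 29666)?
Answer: -27782/21159 ≈ -1.3130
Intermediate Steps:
(-26943 - 839)/(-8507 + 29666) = -27782/21159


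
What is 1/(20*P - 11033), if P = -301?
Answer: -1/17053 ≈ -5.8641e-5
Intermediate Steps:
1/(20*P - 11033) = 1/(20*(-301) - 11033) = 1/(-6020 - 11033) = 1/(-17053) = -1/17053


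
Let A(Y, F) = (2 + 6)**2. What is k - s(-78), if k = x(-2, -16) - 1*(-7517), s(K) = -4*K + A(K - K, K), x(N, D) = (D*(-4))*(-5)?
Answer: 6821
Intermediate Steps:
x(N, D) = 20*D (x(N, D) = -4*D*(-5) = 20*D)
A(Y, F) = 64 (A(Y, F) = 8**2 = 64)
s(K) = 64 - 4*K (s(K) = -4*K + 64 = 64 - 4*K)
k = 7197 (k = 20*(-16) - 1*(-7517) = -320 + 7517 = 7197)
k - s(-78) = 7197 - (64 - 4*(-78)) = 7197 - (64 + 312) = 7197 - 1*376 = 7197 - 376 = 6821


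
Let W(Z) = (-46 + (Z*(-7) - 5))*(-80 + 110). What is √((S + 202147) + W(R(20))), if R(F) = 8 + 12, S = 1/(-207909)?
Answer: 14*√4813124236037/69303 ≈ 443.19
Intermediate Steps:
S = -1/207909 ≈ -4.8098e-6
R(F) = 20
W(Z) = -1530 - 210*Z (W(Z) = (-46 + (-7*Z - 5))*30 = (-46 + (-5 - 7*Z))*30 = (-51 - 7*Z)*30 = -1530 - 210*Z)
√((S + 202147) + W(R(20))) = √((-1/207909 + 202147) + (-1530 - 210*20)) = √(42028180622/207909 + (-1530 - 4200)) = √(42028180622/207909 - 5730) = √(40836862052/207909) = 14*√4813124236037/69303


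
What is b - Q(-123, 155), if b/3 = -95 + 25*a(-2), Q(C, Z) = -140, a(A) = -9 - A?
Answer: -670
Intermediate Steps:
b = -810 (b = 3*(-95 + 25*(-9 - 1*(-2))) = 3*(-95 + 25*(-9 + 2)) = 3*(-95 + 25*(-7)) = 3*(-95 - 175) = 3*(-270) = -810)
b - Q(-123, 155) = -810 - 1*(-140) = -810 + 140 = -670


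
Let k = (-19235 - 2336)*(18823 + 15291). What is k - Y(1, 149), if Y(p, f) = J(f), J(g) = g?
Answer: -735873243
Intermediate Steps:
k = -735873094 (k = -21571*34114 = -735873094)
Y(p, f) = f
k - Y(1, 149) = -735873094 - 1*149 = -735873094 - 149 = -735873243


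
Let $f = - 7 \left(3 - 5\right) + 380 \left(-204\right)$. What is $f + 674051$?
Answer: $596545$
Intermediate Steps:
$f = -77506$ ($f = \left(-7\right) \left(-2\right) - 77520 = 14 - 77520 = -77506$)
$f + 674051 = -77506 + 674051 = 596545$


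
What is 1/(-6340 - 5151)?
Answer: -1/11491 ≈ -8.7025e-5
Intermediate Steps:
1/(-6340 - 5151) = 1/(-11491) = -1/11491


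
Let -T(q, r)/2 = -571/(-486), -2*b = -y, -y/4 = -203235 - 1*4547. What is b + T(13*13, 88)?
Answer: 100981481/243 ≈ 4.1556e+5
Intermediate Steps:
y = 831128 (y = -4*(-203235 - 1*4547) = -4*(-203235 - 4547) = -4*(-207782) = 831128)
b = 415564 (b = -(-1)*831128/2 = -½*(-831128) = 415564)
T(q, r) = -571/243 (T(q, r) = -(-1142)/(-486) = -(-1142)*(-1)/486 = -2*571/486 = -571/243)
b + T(13*13, 88) = 415564 - 571/243 = 100981481/243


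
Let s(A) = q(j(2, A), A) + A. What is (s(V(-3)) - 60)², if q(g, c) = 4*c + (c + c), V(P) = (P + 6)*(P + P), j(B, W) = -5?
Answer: 34596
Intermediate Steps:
V(P) = 2*P*(6 + P) (V(P) = (6 + P)*(2*P) = 2*P*(6 + P))
q(g, c) = 6*c (q(g, c) = 4*c + 2*c = 6*c)
s(A) = 7*A (s(A) = 6*A + A = 7*A)
(s(V(-3)) - 60)² = (7*(2*(-3)*(6 - 3)) - 60)² = (7*(2*(-3)*3) - 60)² = (7*(-18) - 60)² = (-126 - 60)² = (-186)² = 34596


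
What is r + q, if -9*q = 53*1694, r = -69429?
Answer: -714643/9 ≈ -79405.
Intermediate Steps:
q = -89782/9 (q = -53*1694/9 = -⅑*89782 = -89782/9 ≈ -9975.8)
r + q = -69429 - 89782/9 = -714643/9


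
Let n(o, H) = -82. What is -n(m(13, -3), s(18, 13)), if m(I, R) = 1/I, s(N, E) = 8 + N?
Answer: 82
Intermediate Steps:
-n(m(13, -3), s(18, 13)) = -1*(-82) = 82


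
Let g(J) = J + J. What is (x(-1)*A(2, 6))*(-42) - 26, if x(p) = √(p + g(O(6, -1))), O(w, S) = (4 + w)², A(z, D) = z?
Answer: -26 - 84*√199 ≈ -1211.0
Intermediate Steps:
g(J) = 2*J
x(p) = √(200 + p) (x(p) = √(p + 2*(4 + 6)²) = √(p + 2*10²) = √(p + 2*100) = √(p + 200) = √(200 + p))
(x(-1)*A(2, 6))*(-42) - 26 = (√(200 - 1)*2)*(-42) - 26 = (√199*2)*(-42) - 26 = (2*√199)*(-42) - 26 = -84*√199 - 26 = -26 - 84*√199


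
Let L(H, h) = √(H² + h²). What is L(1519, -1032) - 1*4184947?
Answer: -4184947 + √3372385 ≈ -4.1831e+6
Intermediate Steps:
L(1519, -1032) - 1*4184947 = √(1519² + (-1032)²) - 1*4184947 = √(2307361 + 1065024) - 4184947 = √3372385 - 4184947 = -4184947 + √3372385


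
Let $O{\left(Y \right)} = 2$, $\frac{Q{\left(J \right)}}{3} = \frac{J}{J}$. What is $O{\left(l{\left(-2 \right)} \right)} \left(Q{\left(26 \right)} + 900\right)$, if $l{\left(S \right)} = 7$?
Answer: $1806$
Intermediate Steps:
$Q{\left(J \right)} = 3$ ($Q{\left(J \right)} = 3 \frac{J}{J} = 3 \cdot 1 = 3$)
$O{\left(l{\left(-2 \right)} \right)} \left(Q{\left(26 \right)} + 900\right) = 2 \left(3 + 900\right) = 2 \cdot 903 = 1806$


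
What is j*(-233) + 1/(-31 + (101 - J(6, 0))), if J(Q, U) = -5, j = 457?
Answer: -7986074/75 ≈ -1.0648e+5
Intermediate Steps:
j*(-233) + 1/(-31 + (101 - J(6, 0))) = 457*(-233) + 1/(-31 + (101 - 1*(-5))) = -106481 + 1/(-31 + (101 + 5)) = -106481 + 1/(-31 + 106) = -106481 + 1/75 = -7986074/75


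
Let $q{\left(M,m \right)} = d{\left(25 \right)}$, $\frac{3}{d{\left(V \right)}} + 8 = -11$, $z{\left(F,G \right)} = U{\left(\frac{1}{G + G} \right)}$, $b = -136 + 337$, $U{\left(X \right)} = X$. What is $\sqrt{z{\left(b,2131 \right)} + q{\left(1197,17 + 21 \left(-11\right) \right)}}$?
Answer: $\frac{i \sqrt{1033846126}}{80978} \approx 0.39706 i$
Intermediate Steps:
$b = 201$
$z{\left(F,G \right)} = \frac{1}{2 G}$ ($z{\left(F,G \right)} = \frac{1}{G + G} = \frac{1}{2 G}$)
$d{\left(V \right)} = - \frac{3}{19}$ ($d{\left(V \right)} = \frac{3}{-8 - 11} = \frac{3}{-19} = 3 \left(- \frac{1}{19}\right) = - \frac{3}{19}$)
$q{\left(M,m \right)} = - \frac{3}{19}$
$\sqrt{z{\left(b,2131 \right)} + q{\left(1197,17 + 21 \left(-11\right) \right)}} = \sqrt{\frac{1}{2 \cdot 2131} - \frac{3}{19}} = \sqrt{\frac{1}{2} \cdot \frac{1}{2131} - \frac{3}{19}} = \sqrt{\frac{1}{4262} - \frac{3}{19}} = \sqrt{- \frac{12767}{80978}} = \frac{i \sqrt{1033846126}}{80978}$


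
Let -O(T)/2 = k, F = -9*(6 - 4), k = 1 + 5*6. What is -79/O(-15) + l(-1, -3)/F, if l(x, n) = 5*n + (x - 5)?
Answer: 227/93 ≈ 2.4409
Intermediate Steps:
l(x, n) = -5 + x + 5*n (l(x, n) = 5*n + (-5 + x) = -5 + x + 5*n)
k = 31 (k = 1 + 30 = 31)
F = -18 (F = -9*2 = -18)
O(T) = -62 (O(T) = -2*31 = -62)
-79/O(-15) + l(-1, -3)/F = -79/(-62) + (-5 - 1 + 5*(-3))/(-18) = -79*(-1/62) + (-5 - 1 - 15)*(-1/18) = 79/62 - 21*(-1/18) = 79/62 + 7/6 = 227/93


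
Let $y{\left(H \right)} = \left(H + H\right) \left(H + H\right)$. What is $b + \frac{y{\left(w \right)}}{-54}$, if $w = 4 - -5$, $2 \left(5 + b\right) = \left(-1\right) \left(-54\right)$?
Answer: $16$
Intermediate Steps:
$b = 22$ ($b = -5 + \frac{\left(-1\right) \left(-54\right)}{2} = -5 + \frac{1}{2} \cdot 54 = -5 + 27 = 22$)
$w = 9$ ($w = 4 + 5 = 9$)
$y{\left(H \right)} = 4 H^{2}$ ($y{\left(H \right)} = 2 H 2 H = 4 H^{2}$)
$b + \frac{y{\left(w \right)}}{-54} = 22 + \frac{4 \cdot 9^{2}}{-54} = 22 + 4 \cdot 81 \left(- \frac{1}{54}\right) = 22 + 324 \left(- \frac{1}{54}\right) = 22 - 6 = 16$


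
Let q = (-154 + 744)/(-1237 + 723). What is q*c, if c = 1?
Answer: -295/257 ≈ -1.1479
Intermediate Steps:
q = -295/257 (q = 590/(-514) = 590*(-1/514) = -295/257 ≈ -1.1479)
q*c = -295/257*1 = -295/257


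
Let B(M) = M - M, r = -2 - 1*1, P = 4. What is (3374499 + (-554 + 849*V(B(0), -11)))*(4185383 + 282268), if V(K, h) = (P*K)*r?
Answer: 15073608753195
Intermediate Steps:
r = -3 (r = -2 - 1 = -3)
B(M) = 0
V(K, h) = -12*K (V(K, h) = (4*K)*(-3) = -12*K)
(3374499 + (-554 + 849*V(B(0), -11)))*(4185383 + 282268) = (3374499 + (-554 + 849*(-12*0)))*(4185383 + 282268) = (3374499 + (-554 + 849*0))*4467651 = (3374499 + (-554 + 0))*4467651 = (3374499 - 554)*4467651 = 3373945*4467651 = 15073608753195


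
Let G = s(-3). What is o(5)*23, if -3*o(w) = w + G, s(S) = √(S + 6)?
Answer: -115/3 - 23*√3/3 ≈ -51.612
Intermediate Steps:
s(S) = √(6 + S)
G = √3 (G = √(6 - 3) = √3 ≈ 1.7320)
o(w) = -w/3 - √3/3 (o(w) = -(w + √3)/3 = -w/3 - √3/3)
o(5)*23 = (-⅓*5 - √3/3)*23 = (-5/3 - √3/3)*23 = -115/3 - 23*√3/3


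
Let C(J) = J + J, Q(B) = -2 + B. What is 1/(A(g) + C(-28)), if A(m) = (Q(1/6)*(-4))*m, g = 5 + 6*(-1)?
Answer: -3/190 ≈ -0.015789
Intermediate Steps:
g = -1 (g = 5 - 6 = -1)
A(m) = 22*m/3 (A(m) = ((-2 + 1/6)*(-4))*m = ((-2 + ⅙)*(-4))*m = (-11/6*(-4))*m = 22*m/3)
C(J) = 2*J
1/(A(g) + C(-28)) = 1/((22/3)*(-1) + 2*(-28)) = 1/(-22/3 - 56) = 1/(-190/3) = -3/190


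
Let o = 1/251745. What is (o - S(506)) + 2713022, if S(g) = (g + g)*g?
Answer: 554078157751/251745 ≈ 2.2010e+6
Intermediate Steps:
S(g) = 2*g² (S(g) = (2*g)*g = 2*g²)
o = 1/251745 ≈ 3.9723e-6
(o - S(506)) + 2713022 = (1/251745 - 2*506²) + 2713022 = (1/251745 - 2*256036) + 2713022 = (1/251745 - 1*512072) + 2713022 = (1/251745 - 512072) + 2713022 = -128911565639/251745 + 2713022 = 554078157751/251745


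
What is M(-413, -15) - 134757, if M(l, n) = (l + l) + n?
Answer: -135598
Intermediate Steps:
M(l, n) = n + 2*l (M(l, n) = 2*l + n = n + 2*l)
M(-413, -15) - 134757 = (-15 + 2*(-413)) - 134757 = (-15 - 826) - 134757 = -841 - 134757 = -135598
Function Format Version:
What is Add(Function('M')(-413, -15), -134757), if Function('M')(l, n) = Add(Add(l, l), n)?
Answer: -135598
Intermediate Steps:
Function('M')(l, n) = Add(n, Mul(2, l)) (Function('M')(l, n) = Add(Mul(2, l), n) = Add(n, Mul(2, l)))
Add(Function('M')(-413, -15), -134757) = Add(Add(-15, Mul(2, -413)), -134757) = Add(Add(-15, -826), -134757) = Add(-841, -134757) = -135598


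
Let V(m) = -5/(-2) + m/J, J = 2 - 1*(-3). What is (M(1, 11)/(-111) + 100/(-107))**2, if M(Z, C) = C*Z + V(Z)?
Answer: 15790184281/14106312900 ≈ 1.1194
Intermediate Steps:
J = 5 (J = 2 + 3 = 5)
V(m) = 5/2 + m/5 (V(m) = -5/(-2) + m/5 = -5*(-1/2) + m*(1/5) = 5/2 + m/5)
M(Z, C) = 5/2 + Z/5 + C*Z (M(Z, C) = C*Z + (5/2 + Z/5) = 5/2 + Z/5 + C*Z)
(M(1, 11)/(-111) + 100/(-107))**2 = ((5/2 + (1/5)*1 + 11*1)/(-111) + 100/(-107))**2 = ((5/2 + 1/5 + 11)*(-1/111) + 100*(-1/107))**2 = ((137/10)*(-1/111) - 100/107)**2 = (-137/1110 - 100/107)**2 = (-125659/118770)**2 = 15790184281/14106312900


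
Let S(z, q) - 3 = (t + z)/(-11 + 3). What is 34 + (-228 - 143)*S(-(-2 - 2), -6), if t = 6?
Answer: -2461/4 ≈ -615.25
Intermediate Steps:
S(z, q) = 9/4 - z/8 (S(z, q) = 3 + (6 + z)/(-11 + 3) = 3 + (6 + z)/(-8) = 3 + (6 + z)*(-⅛) = 3 + (-¾ - z/8) = 9/4 - z/8)
34 + (-228 - 143)*S(-(-2 - 2), -6) = 34 + (-228 - 143)*(9/4 - (-1)*(-2 - 2)/8) = 34 - 371*(9/4 - (-1)*(-4)/8) = 34 - 371*(9/4 - ⅛*4) = 34 - 371*(9/4 - ½) = 34 - 371*7/4 = 34 - 2597/4 = -2461/4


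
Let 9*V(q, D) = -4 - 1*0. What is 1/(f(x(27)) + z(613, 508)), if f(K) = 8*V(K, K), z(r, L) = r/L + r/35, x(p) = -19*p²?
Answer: 160020/2426771 ≈ 0.065939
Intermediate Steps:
V(q, D) = -4/9 (V(q, D) = (-4 - 1*0)/9 = (-4 + 0)/9 = (⅑)*(-4) = -4/9)
z(r, L) = r/35 + r/L (z(r, L) = r/L + r*(1/35) = r/L + r/35 = r/35 + r/L)
f(K) = -32/9 (f(K) = 8*(-4/9) = -32/9)
1/(f(x(27)) + z(613, 508)) = 1/(-32/9 + ((1/35)*613 + 613/508)) = 1/(-32/9 + (613/35 + 613*(1/508))) = 1/(-32/9 + (613/35 + 613/508)) = 1/(-32/9 + 332859/17780) = 1/(2426771/160020) = 160020/2426771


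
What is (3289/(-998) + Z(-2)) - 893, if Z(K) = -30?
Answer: -924443/998 ≈ -926.30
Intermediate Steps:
(3289/(-998) + Z(-2)) - 893 = (3289/(-998) - 30) - 893 = (3289*(-1/998) - 30) - 893 = (-3289/998 - 30) - 893 = -33229/998 - 893 = -924443/998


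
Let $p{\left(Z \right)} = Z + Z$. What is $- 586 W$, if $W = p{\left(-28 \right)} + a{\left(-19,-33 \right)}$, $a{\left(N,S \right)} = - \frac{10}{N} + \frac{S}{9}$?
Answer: $\frac{1975406}{57} \approx 34656.0$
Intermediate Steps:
$p{\left(Z \right)} = 2 Z$
$a{\left(N,S \right)} = - \frac{10}{N} + \frac{S}{9}$ ($a{\left(N,S \right)} = - \frac{10}{N} + S \frac{1}{9} = - \frac{10}{N} + \frac{S}{9}$)
$W = - \frac{3371}{57}$ ($W = 2 \left(-28\right) + \left(- \frac{10}{-19} + \frac{1}{9} \left(-33\right)\right) = -56 - \frac{179}{57} = - \frac{3371}{57} \approx -59.14$)
$- 586 W = \left(-586\right) \left(- \frac{3371}{57}\right) = \frac{1975406}{57}$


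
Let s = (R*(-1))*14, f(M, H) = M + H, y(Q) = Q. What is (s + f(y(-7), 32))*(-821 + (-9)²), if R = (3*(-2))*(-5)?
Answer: 292300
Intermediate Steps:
R = 30 (R = -6*(-5) = 30)
f(M, H) = H + M
s = -420 (s = (30*(-1))*14 = -30*14 = -420)
(s + f(y(-7), 32))*(-821 + (-9)²) = (-420 + (32 - 7))*(-821 + (-9)²) = (-420 + 25)*(-821 + 81) = -395*(-740) = 292300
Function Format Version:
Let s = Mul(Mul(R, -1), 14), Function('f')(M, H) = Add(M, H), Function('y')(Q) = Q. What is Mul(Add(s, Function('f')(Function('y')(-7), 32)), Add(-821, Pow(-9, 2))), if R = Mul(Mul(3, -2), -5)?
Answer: 292300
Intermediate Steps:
R = 30 (R = Mul(-6, -5) = 30)
Function('f')(M, H) = Add(H, M)
s = -420 (s = Mul(Mul(30, -1), 14) = Mul(-30, 14) = -420)
Mul(Add(s, Function('f')(Function('y')(-7), 32)), Add(-821, Pow(-9, 2))) = Mul(Add(-420, Add(32, -7)), Add(-821, Pow(-9, 2))) = Mul(Add(-420, 25), Add(-821, 81)) = Mul(-395, -740) = 292300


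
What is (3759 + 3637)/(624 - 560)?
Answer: 1849/16 ≈ 115.56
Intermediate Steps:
(3759 + 3637)/(624 - 560) = 7396/64 = 7396*(1/64) = 1849/16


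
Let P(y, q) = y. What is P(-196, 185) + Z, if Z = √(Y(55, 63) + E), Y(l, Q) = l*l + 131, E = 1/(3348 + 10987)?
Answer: -196 + √648533476435/14335 ≈ -139.82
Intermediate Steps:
E = 1/14335 ≈ 6.9759e-5
Y(l, Q) = 131 + l² (Y(l, Q) = l² + 131 = 131 + l²)
Z = √648533476435/14335 (Z = √((131 + 55²) + 1/14335) = √((131 + 3025) + 1/14335) = √(3156 + 1/14335) = √(45241261/14335) = √648533476435/14335 ≈ 56.178)
P(-196, 185) + Z = -196 + √648533476435/14335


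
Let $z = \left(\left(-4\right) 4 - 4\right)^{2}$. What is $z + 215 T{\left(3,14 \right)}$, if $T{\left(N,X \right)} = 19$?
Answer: $4485$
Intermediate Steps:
$z = 400$ ($z = \left(-16 - 4\right)^{2} = \left(-20\right)^{2} = 400$)
$z + 215 T{\left(3,14 \right)} = 400 + 215 \cdot 19 = 400 + 4085 = 4485$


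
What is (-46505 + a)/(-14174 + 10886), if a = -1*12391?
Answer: 2454/137 ≈ 17.912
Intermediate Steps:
a = -12391
(-46505 + a)/(-14174 + 10886) = (-46505 - 12391)/(-14174 + 10886) = -58896/(-3288) = -58896*(-1/3288) = 2454/137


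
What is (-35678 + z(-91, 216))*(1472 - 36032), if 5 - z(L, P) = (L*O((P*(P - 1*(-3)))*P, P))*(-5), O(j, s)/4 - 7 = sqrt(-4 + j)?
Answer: 1673153280 + 13712025600*sqrt(215) ≈ 2.0273e+11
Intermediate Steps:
O(j, s) = 28 + 4*sqrt(-4 + j)
z(L, P) = 5 + 5*L*(28 + 4*sqrt(-4 + P**2*(3 + P))) (z(L, P) = 5 - L*(28 + 4*sqrt(-4 + (P*(P - 1*(-3)))*P))*(-5) = 5 - L*(28 + 4*sqrt(-4 + (P*(P + 3))*P))*(-5) = 5 - L*(28 + 4*sqrt(-4 + (P*(3 + P))*P))*(-5) = 5 - L*(28 + 4*sqrt(-4 + P**2*(3 + P)))*(-5) = 5 - (-5)*L*(28 + 4*sqrt(-4 + P**2*(3 + P))) = 5 + 5*L*(28 + 4*sqrt(-4 + P**2*(3 + P))))
(-35678 + z(-91, 216))*(1472 - 36032) = (-35678 + (5 + 20*(-91)*(7 + sqrt(-4 + 216**2*(3 + 216)))))*(1472 - 36032) = (-35678 + (5 + 20*(-91)*(7 + sqrt(-4 + 46656*219))))*(-34560) = (-35678 + (5 + 20*(-91)*(7 + sqrt(-4 + 10217664))))*(-34560) = (-35678 + (5 + 20*(-91)*(7 + sqrt(10217660))))*(-34560) = (-35678 + (5 + 20*(-91)*(7 + 218*sqrt(215))))*(-34560) = (-35678 + (5 + (-12740 - 396760*sqrt(215))))*(-34560) = (-35678 + (-12735 - 396760*sqrt(215)))*(-34560) = (-48413 - 396760*sqrt(215))*(-34560) = 1673153280 + 13712025600*sqrt(215)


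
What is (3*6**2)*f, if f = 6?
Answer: 648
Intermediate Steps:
(3*6**2)*f = (3*6**2)*6 = (3*36)*6 = 108*6 = 648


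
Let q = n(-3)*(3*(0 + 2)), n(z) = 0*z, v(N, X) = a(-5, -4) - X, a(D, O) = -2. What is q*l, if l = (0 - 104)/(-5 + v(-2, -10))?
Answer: 0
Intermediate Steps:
v(N, X) = -2 - X
n(z) = 0
l = -104/3 (l = (0 - 104)/(-5 + (-2 - 1*(-10))) = -104/(-5 + (-2 + 10)) = -104/(-5 + 8) = -104/3 ≈ -34.667)
q = 0 (q = 0*(3*(0 + 2)) = 0*(3*2) = 0*6 = 0)
q*l = 0*(-104/3) = 0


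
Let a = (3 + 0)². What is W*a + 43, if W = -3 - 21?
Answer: -173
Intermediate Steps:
W = -24
a = 9 (a = 3² = 9)
W*a + 43 = -24*9 + 43 = -216 + 43 = -173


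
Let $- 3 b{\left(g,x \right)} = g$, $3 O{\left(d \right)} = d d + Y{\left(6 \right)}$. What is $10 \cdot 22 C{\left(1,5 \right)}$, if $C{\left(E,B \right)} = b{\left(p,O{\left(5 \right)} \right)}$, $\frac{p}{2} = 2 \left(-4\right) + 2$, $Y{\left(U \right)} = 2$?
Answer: $880$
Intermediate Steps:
$O{\left(d \right)} = \frac{2}{3} + \frac{d^{2}}{3}$ ($O{\left(d \right)} = \frac{d d + 2}{3} = \frac{d^{2} + 2}{3} = \frac{2 + d^{2}}{3} = \frac{2}{3} + \frac{d^{2}}{3}$)
$p = -12$ ($p = 2 \left(2 \left(-4\right) + 2\right) = 2 \left(-8 + 2\right) = 2 \left(-6\right) = -12$)
$b{\left(g,x \right)} = - \frac{g}{3}$
$C{\left(E,B \right)} = 4$ ($C{\left(E,B \right)} = \left(- \frac{1}{3}\right) \left(-12\right) = 4$)
$10 \cdot 22 C{\left(1,5 \right)} = 10 \cdot 22 \cdot 4 = 220 \cdot 4 = 880$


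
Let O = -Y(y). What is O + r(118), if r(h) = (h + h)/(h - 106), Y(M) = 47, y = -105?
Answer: -82/3 ≈ -27.333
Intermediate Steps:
r(h) = 2*h/(-106 + h) (r(h) = (2*h)/(-106 + h) = 2*h/(-106 + h))
O = -47 (O = -1*47 = -47)
O + r(118) = -47 + 2*118/(-106 + 118) = -47 + 2*118/12 = -47 + 2*118*(1/12) = -47 + 59/3 = -82/3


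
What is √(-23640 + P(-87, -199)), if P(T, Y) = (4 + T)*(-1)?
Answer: I*√23557 ≈ 153.48*I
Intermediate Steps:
P(T, Y) = -4 - T
√(-23640 + P(-87, -199)) = √(-23640 + (-4 - 1*(-87))) = √(-23640 + (-4 + 87)) = √(-23640 + 83) = √(-23557) = I*√23557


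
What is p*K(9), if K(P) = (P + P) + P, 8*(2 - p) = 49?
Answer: -891/8 ≈ -111.38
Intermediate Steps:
p = -33/8 (p = 2 - ⅛*49 = 2 - 49/8 = -33/8 ≈ -4.1250)
K(P) = 3*P (K(P) = 2*P + P = 3*P)
p*K(9) = -99*9/8 = -33/8*27 = -891/8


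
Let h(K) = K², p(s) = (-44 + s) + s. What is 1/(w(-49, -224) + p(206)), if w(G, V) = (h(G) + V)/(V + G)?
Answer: 39/14041 ≈ 0.0027776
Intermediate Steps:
p(s) = -44 + 2*s
w(G, V) = (V + G²)/(G + V) (w(G, V) = (G² + V)/(V + G) = (V + G²)/(G + V))
1/(w(-49, -224) + p(206)) = 1/((-224 + (-49)²)/(-49 - 224) + (-44 + 2*206)) = 1/((-224 + 2401)/(-273) + (-44 + 412)) = 1/(-1/273*2177 + 368) = 1/(-311/39 + 368) = 1/(14041/39) = 39/14041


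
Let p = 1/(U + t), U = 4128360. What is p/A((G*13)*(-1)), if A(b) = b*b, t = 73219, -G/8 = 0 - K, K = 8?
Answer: 1/2908433821696 ≈ 3.4383e-13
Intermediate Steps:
G = 64 (G = -8*(0 - 1*8) = -8*(0 - 8) = -8*(-8) = 64)
A(b) = b²
p = 1/4201579 (p = 1/(4128360 + 73219) = 1/4201579 ≈ 2.3801e-7)
p/A((G*13)*(-1)) = 1/(4201579*(((64*13)*(-1))²)) = 1/(4201579*((832*(-1))²)) = 1/(4201579*((-832)²)) = (1/4201579)/692224 = (1/4201579)*(1/692224) = 1/2908433821696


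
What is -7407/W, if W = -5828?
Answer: 7407/5828 ≈ 1.2709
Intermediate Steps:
-7407/W = -7407/(-5828) = -7407*(-1/5828) = 7407/5828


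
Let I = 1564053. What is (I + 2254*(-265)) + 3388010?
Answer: 4354753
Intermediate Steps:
(I + 2254*(-265)) + 3388010 = (1564053 + 2254*(-265)) + 3388010 = (1564053 - 597310) + 3388010 = 966743 + 3388010 = 4354753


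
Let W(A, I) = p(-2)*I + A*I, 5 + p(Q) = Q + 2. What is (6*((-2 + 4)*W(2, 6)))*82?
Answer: -17712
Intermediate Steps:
p(Q) = -3 + Q (p(Q) = -5 + (Q + 2) = -5 + (2 + Q) = -3 + Q)
W(A, I) = -5*I + A*I (W(A, I) = (-3 - 2)*I + A*I = -5*I + A*I)
(6*((-2 + 4)*W(2, 6)))*82 = (6*((-2 + 4)*(6*(-5 + 2))))*82 = (6*(2*(6*(-3))))*82 = (6*(2*(-18)))*82 = (6*(-36))*82 = -216*82 = -17712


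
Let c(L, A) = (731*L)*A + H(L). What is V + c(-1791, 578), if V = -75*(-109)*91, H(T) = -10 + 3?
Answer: -755985820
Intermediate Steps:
H(T) = -7
c(L, A) = -7 + 731*A*L (c(L, A) = (731*L)*A - 7 = 731*A*L - 7 = -7 + 731*A*L)
V = 743925 (V = 8175*91 = 743925)
V + c(-1791, 578) = 743925 + (-7 + 731*578*(-1791)) = 743925 + (-7 - 756729738) = 743925 - 756729745 = -755985820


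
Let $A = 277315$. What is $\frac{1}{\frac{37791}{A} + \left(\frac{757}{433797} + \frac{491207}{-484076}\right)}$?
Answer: $- \frac{58233575566164180}{51054043551242353} \approx -1.1406$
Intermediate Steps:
$\frac{1}{\frac{37791}{A} + \left(\frac{757}{433797} + \frac{491207}{-484076}\right)} = \frac{1}{\frac{37791}{277315} + \left(\frac{757}{433797} + \frac{491207}{-484076}\right)} = \frac{1}{37791 \cdot \frac{1}{277315} + \left(757 \cdot \frac{1}{433797} + 491207 \left(- \frac{1}{484076}\right)\right)} = \frac{1}{\frac{37791}{277315} + \left(\frac{757}{433797} - \frac{491207}{484076}\right)} = \frac{1}{\frac{37791}{277315} - \frac{212717677447}{209990716572}} = \frac{1}{- \frac{51054043551242353}{58233575566164180}} = - \frac{58233575566164180}{51054043551242353}$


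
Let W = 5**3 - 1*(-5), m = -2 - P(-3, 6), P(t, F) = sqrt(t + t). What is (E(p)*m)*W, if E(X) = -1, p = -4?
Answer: 260 + 130*I*sqrt(6) ≈ 260.0 + 318.43*I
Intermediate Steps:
P(t, F) = sqrt(2)*sqrt(t) (P(t, F) = sqrt(2*t) = sqrt(2)*sqrt(t))
m = -2 - I*sqrt(6) (m = -2 - sqrt(2)*sqrt(-3) = -2 - sqrt(2)*I*sqrt(3) = -2 - I*sqrt(6) ≈ -2.0 - 2.4495*I)
W = 130 (W = 125 + 5 = 130)
(E(p)*m)*W = -(-2 - I*sqrt(6))*130 = (2 + I*sqrt(6))*130 = 260 + 130*I*sqrt(6)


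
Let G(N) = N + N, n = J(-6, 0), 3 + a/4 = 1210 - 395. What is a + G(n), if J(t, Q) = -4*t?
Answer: 3296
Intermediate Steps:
a = 3248 (a = -12 + 4*(1210 - 395) = -12 + 4*815 = -12 + 3260 = 3248)
n = 24 (n = -4*(-6) = 24)
G(N) = 2*N
a + G(n) = 3248 + 2*24 = 3248 + 48 = 3296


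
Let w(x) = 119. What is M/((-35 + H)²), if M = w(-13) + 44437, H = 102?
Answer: 44556/4489 ≈ 9.9256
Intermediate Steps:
M = 44556 (M = 119 + 44437 = 44556)
M/((-35 + H)²) = 44556/((-35 + 102)²) = 44556/(67²) = 44556/4489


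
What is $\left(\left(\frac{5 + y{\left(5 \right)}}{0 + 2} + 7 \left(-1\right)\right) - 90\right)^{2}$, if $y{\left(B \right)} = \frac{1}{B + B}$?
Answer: $\frac{3568321}{400} \approx 8920.8$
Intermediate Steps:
$y{\left(B \right)} = \frac{1}{2 B}$
$\left(\left(\frac{5 + y{\left(5 \right)}}{0 + 2} + 7 \left(-1\right)\right) - 90\right)^{2} = \left(\left(\frac{5 + \frac{1}{2 \cdot 5}}{0 + 2} + 7 \left(-1\right)\right) - 90\right)^{2} = \left(\left(\frac{5 + \frac{1}{2} \cdot \frac{1}{5}}{2} - 7\right) - 90\right)^{2} = \left(\left(\left(5 + \frac{1}{10}\right) \frac{1}{2} - 7\right) - 90\right)^{2} = \left(\left(\frac{51}{10} \cdot \frac{1}{2} - 7\right) - 90\right)^{2} = \left(\left(\frac{51}{20} - 7\right) - 90\right)^{2} = \left(- \frac{89}{20} - 90\right)^{2} = \left(- \frac{1889}{20}\right)^{2} = \frac{3568321}{400}$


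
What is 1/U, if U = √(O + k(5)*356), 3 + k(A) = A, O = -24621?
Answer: -I*√23909/23909 ≈ -0.0064672*I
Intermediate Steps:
k(A) = -3 + A
U = I*√23909 (U = √(-24621 + (-3 + 5)*356) = √(-24621 + 2*356) = √(-24621 + 712) = √(-23909) = I*√23909 ≈ 154.63*I)
1/U = 1/(I*√23909) = -I*√23909/23909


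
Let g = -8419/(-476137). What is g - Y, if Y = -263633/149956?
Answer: 126787905285/71399599972 ≈ 1.7758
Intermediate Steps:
Y = -263633/149956 (Y = -263633*1/149956 = -263633/149956 ≈ -1.7581)
g = 8419/476137 (g = -8419*(-1/476137) = 8419/476137 ≈ 0.017682)
g - Y = 8419/476137 - 1*(-263633/149956) = 8419/476137 + 263633/149956 = 126787905285/71399599972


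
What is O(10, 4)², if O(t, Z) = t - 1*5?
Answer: 25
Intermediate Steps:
O(t, Z) = -5 + t (O(t, Z) = t - 5 = -5 + t)
O(10, 4)² = (-5 + 10)² = 5² = 25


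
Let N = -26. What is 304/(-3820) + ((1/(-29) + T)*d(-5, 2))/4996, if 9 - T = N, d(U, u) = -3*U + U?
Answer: -331871/34591055 ≈ -0.0095941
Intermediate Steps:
d(U, u) = -2*U
T = 35 (T = 9 - 1*(-26) = 9 + 26 = 35)
304/(-3820) + ((1/(-29) + T)*d(-5, 2))/4996 = 304/(-3820) + ((1/(-29) + 35)*(-2*(-5)))/4996 = 304*(-1/3820) + ((-1/29 + 35)*10)*(1/4996) = -76/955 + ((1014/29)*10)*(1/4996) = -76/955 + (10140/29)*(1/4996) = -76/955 + 2535/36221 = -331871/34591055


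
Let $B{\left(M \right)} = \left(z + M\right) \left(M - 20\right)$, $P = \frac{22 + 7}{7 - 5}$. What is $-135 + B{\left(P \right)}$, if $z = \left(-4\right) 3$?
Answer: $- \frac{595}{4} \approx -148.75$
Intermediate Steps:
$P = \frac{29}{2} \approx 14.5$
$z = -12$
$B{\left(M \right)} = \left(-20 + M\right) \left(-12 + M\right)$ ($B{\left(M \right)} = \left(-12 + M\right) \left(M - 20\right) = \left(-12 + M\right) \left(-20 + M\right) = \left(-20 + M\right) \left(-12 + M\right)$)
$-135 + B{\left(P \right)} = -135 + \left(240 + \left(\frac{29}{2}\right)^{2} - 464\right) = -135 + \left(240 + \frac{841}{4} - 464\right) = -135 - \frac{55}{4} = - \frac{595}{4}$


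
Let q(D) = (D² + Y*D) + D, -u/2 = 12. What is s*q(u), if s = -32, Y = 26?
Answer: 2304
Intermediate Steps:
u = -24 (u = -2*12 = -24)
q(D) = D² + 27*D (q(D) = (D² + 26*D) + D = D² + 27*D)
s*q(u) = -(-768)*(27 - 24) = -(-768)*3 = -32*(-72) = 2304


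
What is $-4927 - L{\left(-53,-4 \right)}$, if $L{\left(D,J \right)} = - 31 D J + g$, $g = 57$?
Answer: $1588$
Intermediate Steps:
$L{\left(D,J \right)} = 57 - 31 D J$ ($L{\left(D,J \right)} = - 31 D J + 57 = 57 - 31 D J$)
$-4927 - L{\left(-53,-4 \right)} = -4927 - \left(57 - \left(-1643\right) \left(-4\right)\right) = -4927 - \left(57 - 6572\right) = -4927 - -6515 = -4927 + 6515 = 1588$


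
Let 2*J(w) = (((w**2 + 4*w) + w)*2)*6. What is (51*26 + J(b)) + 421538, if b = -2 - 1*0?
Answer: 422828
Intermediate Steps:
b = -2 (b = -2 + 0 = -2)
J(w) = 6*w**2 + 30*w (J(w) = ((((w**2 + 4*w) + w)*2)*6)/2 = (((w**2 + 5*w)*2)*6)/2 = ((2*w**2 + 10*w)*6)/2 = (12*w**2 + 60*w)/2 = 6*w**2 + 30*w)
(51*26 + J(b)) + 421538 = (51*26 + 6*(-2)*(5 - 2)) + 421538 = (1326 + 6*(-2)*3) + 421538 = (1326 - 36) + 421538 = 1290 + 421538 = 422828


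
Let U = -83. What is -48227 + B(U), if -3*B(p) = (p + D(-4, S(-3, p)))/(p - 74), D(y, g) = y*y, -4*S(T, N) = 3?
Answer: -22714984/471 ≈ -48227.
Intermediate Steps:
S(T, N) = -¾ (S(T, N) = -¼*3 = -¾)
D(y, g) = y²
B(p) = -(16 + p)/(3*(-74 + p)) (B(p) = -(p + (-4)²)/(3*(p - 74)) = -(p + 16)/(3*(-74 + p)) = -(16 + p)/(3*(-74 + p)))
-48227 + B(U) = -48227 + (-16 - 1*(-83))/(3*(-74 - 83)) = -48227 + (⅓)*(-16 + 83)/(-157) = -48227 + (⅓)*(-1/157)*67 = -48227 - 67/471 = -22714984/471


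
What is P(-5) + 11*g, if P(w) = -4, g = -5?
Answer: -59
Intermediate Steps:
P(-5) + 11*g = -4 + 11*(-5) = -4 - 55 = -59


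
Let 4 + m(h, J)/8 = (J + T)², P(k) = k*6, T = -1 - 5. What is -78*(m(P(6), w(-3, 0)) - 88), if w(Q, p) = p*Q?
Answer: -13104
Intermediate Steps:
T = -6
w(Q, p) = Q*p
P(k) = 6*k
m(h, J) = -32 + 8*(-6 + J)² (m(h, J) = -32 + 8*(J - 6)² = -32 + 8*(-6 + J)²)
-78*(m(P(6), w(-3, 0)) - 88) = -78*((-32 + 8*(-6 - 3*0)²) - 88) = -78*((-32 + 8*(-6 + 0)²) - 88) = -78*((-32 + 8*(-6)²) - 88) = -78*((-32 + 8*36) - 88) = -78*((-32 + 288) - 88) = -78*(256 - 88) = -78*168 = -13104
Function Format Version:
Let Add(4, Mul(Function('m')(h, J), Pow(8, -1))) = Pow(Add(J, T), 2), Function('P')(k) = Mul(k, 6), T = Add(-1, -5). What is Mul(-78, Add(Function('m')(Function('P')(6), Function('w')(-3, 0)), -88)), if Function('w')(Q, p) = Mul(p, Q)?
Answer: -13104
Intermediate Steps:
T = -6
Function('w')(Q, p) = Mul(Q, p)
Function('P')(k) = Mul(6, k)
Function('m')(h, J) = Add(-32, Mul(8, Pow(Add(-6, J), 2))) (Function('m')(h, J) = Add(-32, Mul(8, Pow(Add(J, -6), 2))) = Add(-32, Mul(8, Pow(Add(-6, J), 2))))
Mul(-78, Add(Function('m')(Function('P')(6), Function('w')(-3, 0)), -88)) = Mul(-78, Add(Add(-32, Mul(8, Pow(Add(-6, Mul(-3, 0)), 2))), -88)) = Mul(-78, Add(Add(-32, Mul(8, Pow(Add(-6, 0), 2))), -88)) = Mul(-78, Add(Add(-32, Mul(8, Pow(-6, 2))), -88)) = Mul(-78, Add(Add(-32, Mul(8, 36)), -88)) = Mul(-78, Add(Add(-32, 288), -88)) = Mul(-78, Add(256, -88)) = Mul(-78, 168) = -13104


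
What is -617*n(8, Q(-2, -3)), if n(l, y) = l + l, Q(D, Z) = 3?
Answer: -9872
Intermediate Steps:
n(l, y) = 2*l
-617*n(8, Q(-2, -3)) = -1234*8 = -617*16 = -9872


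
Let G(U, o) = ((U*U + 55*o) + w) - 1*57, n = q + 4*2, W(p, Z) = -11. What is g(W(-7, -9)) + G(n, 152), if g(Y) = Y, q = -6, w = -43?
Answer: 8253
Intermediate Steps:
n = 2 (n = -6 + 4*2 = -6 + 8 = 2)
G(U, o) = -100 + U² + 55*o (G(U, o) = ((U*U + 55*o) - 43) - 1*57 = ((U² + 55*o) - 43) - 57 = (-43 + U² + 55*o) - 57 = -100 + U² + 55*o)
g(W(-7, -9)) + G(n, 152) = -11 + (-100 + 2² + 55*152) = -11 + (-100 + 4 + 8360) = -11 + 8264 = 8253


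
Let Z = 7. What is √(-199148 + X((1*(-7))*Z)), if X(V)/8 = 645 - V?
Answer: 2*I*√48399 ≈ 440.0*I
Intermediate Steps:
X(V) = 5160 - 8*V (X(V) = 8*(645 - V) = 5160 - 8*V)
√(-199148 + X((1*(-7))*Z)) = √(-199148 + (5160 - 8*1*(-7)*7)) = √(-199148 + (5160 - (-56)*7)) = √(-199148 + (5160 - 8*(-49))) = √(-199148 + (5160 + 392)) = √(-199148 + 5552) = √(-193596) = 2*I*√48399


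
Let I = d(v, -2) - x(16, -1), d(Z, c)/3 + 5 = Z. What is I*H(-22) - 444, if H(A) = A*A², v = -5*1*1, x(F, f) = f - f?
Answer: 318996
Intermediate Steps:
x(F, f) = 0
v = -5 (v = -5*1 = -5)
d(Z, c) = -15 + 3*Z
H(A) = A³
I = -30 (I = (-15 + 3*(-5)) - 1*0 = (-15 - 15) + 0 = -30 + 0 = -30)
I*H(-22) - 444 = -30*(-22)³ - 444 = -30*(-10648) - 444 = 319440 - 444 = 318996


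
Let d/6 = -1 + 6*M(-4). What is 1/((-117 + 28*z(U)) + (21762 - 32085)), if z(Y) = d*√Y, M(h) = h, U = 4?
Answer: -1/18840 ≈ -5.3079e-5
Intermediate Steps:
d = -150 (d = 6*(-1 + 6*(-4)) = 6*(-1 - 24) = 6*(-25) = -150)
z(Y) = -150*√Y
1/((-117 + 28*z(U)) + (21762 - 32085)) = 1/((-117 + 28*(-150*√4)) + (21762 - 32085)) = 1/((-117 + 28*(-150*2)) - 10323) = 1/((-117 + 28*(-300)) - 10323) = 1/((-117 - 8400) - 10323) = 1/(-8517 - 10323) = 1/(-18840) = -1/18840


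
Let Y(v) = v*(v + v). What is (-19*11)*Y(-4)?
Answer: -6688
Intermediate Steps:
Y(v) = 2*v² (Y(v) = v*(2*v) = 2*v²)
(-19*11)*Y(-4) = (-19*11)*(2*(-4)²) = -418*16 = -209*32 = -6688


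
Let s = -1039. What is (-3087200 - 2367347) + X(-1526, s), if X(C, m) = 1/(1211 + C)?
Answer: -1718182306/315 ≈ -5.4545e+6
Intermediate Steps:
(-3087200 - 2367347) + X(-1526, s) = (-3087200 - 2367347) + 1/(1211 - 1526) = -5454547 + 1/(-315) = -5454547 - 1/315 = -1718182306/315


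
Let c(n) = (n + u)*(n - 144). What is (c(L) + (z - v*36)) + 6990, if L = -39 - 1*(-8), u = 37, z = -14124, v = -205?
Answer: -804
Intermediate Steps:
L = -31 (L = -39 + 8 = -31)
c(n) = (-144 + n)*(37 + n) (c(n) = (n + 37)*(n - 144) = (37 + n)*(-144 + n) = (-144 + n)*(37 + n))
(c(L) + (z - v*36)) + 6990 = ((-5328 + (-31)² - 107*(-31)) + (-14124 - (-205)*36)) + 6990 = ((-5328 + 961 + 3317) + (-14124 - 1*(-7380))) + 6990 = (-1050 + (-14124 + 7380)) + 6990 = (-1050 - 6744) + 6990 = -7794 + 6990 = -804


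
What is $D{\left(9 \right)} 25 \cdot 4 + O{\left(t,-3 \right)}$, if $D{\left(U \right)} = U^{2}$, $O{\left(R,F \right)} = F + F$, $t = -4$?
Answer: $8094$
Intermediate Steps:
$O{\left(R,F \right)} = 2 F$
$D{\left(9 \right)} 25 \cdot 4 + O{\left(t,-3 \right)} = 9^{2} \cdot 25 \cdot 4 + 2 \left(-3\right) = 81 \cdot 100 - 6 = 8100 - 6 = 8094$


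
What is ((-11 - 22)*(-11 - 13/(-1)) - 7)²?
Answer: 5329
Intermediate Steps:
((-11 - 22)*(-11 - 13/(-1)) - 7)² = (-33*(-11 - 13*(-1)) - 7)² = (-33*(-11 + 13) - 7)² = (-33*2 - 7)² = (-66 - 7)² = (-73)² = 5329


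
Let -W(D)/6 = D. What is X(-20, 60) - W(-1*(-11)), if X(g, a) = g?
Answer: 46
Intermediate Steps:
W(D) = -6*D
X(-20, 60) - W(-1*(-11)) = -20 - (-6)*(-1*(-11)) = -20 - (-6)*11 = -20 - 1*(-66) = -20 + 66 = 46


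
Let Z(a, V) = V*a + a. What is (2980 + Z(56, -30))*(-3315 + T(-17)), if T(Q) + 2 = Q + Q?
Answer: -4543956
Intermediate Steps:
T(Q) = -2 + 2*Q (T(Q) = -2 + (Q + Q) = -2 + 2*Q)
Z(a, V) = a + V*a
(2980 + Z(56, -30))*(-3315 + T(-17)) = (2980 + 56*(1 - 30))*(-3315 + (-2 + 2*(-17))) = (2980 + 56*(-29))*(-3315 + (-2 - 34)) = (2980 - 1624)*(-3315 - 36) = 1356*(-3351) = -4543956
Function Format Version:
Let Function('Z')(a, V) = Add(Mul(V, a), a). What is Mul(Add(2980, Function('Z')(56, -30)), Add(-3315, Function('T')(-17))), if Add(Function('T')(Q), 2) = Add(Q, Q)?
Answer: -4543956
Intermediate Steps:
Function('T')(Q) = Add(-2, Mul(2, Q)) (Function('T')(Q) = Add(-2, Add(Q, Q)) = Add(-2, Mul(2, Q)))
Function('Z')(a, V) = Add(a, Mul(V, a))
Mul(Add(2980, Function('Z')(56, -30)), Add(-3315, Function('T')(-17))) = Mul(Add(2980, Mul(56, Add(1, -30))), Add(-3315, Add(-2, Mul(2, -17)))) = Mul(Add(2980, Mul(56, -29)), Add(-3315, Add(-2, -34))) = Mul(Add(2980, -1624), Add(-3315, -36)) = Mul(1356, -3351) = -4543956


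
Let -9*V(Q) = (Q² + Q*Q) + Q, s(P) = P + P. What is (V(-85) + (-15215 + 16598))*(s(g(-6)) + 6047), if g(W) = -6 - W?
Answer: -11598146/9 ≈ -1.2887e+6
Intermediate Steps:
s(P) = 2*P
V(Q) = -2*Q²/9 - Q/9 (V(Q) = -((Q² + Q*Q) + Q)/9 = -((Q² + Q²) + Q)/9 = -(2*Q² + Q)/9 = -(Q + 2*Q²)/9 = -2*Q²/9 - Q/9)
(V(-85) + (-15215 + 16598))*(s(g(-6)) + 6047) = (-⅑*(-85)*(1 + 2*(-85)) + (-15215 + 16598))*(2*(-6 - 1*(-6)) + 6047) = (-⅑*(-85)*(1 - 170) + 1383)*(2*(-6 + 6) + 6047) = (-⅑*(-85)*(-169) + 1383)*(2*0 + 6047) = (-14365/9 + 1383)*(0 + 6047) = -1918/9*6047 = -11598146/9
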